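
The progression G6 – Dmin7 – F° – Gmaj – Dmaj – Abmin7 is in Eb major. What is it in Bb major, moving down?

Eb major down to Bb major is a perfect fourth; each chord root moves by that interval while the quality stays the same.
G6: root G down a perfect fourth → D, giving D6.
Dmin7: root D down a perfect fourth → A, giving Amin7.
F°: root F down a perfect fourth → C, giving C°.
Gmaj: root G down a perfect fourth → D, giving Dmaj.
Dmaj: root D down a perfect fourth → A, giving Amaj.
Abmin7: root Ab down a perfect fourth → Eb, giving Ebmin7.

D6 Amin7 C° Dmaj Amaj Ebmin7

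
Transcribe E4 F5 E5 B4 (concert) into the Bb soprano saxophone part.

F#4 G5 F#5 C#5

Written C4 sounds as Bb3 on the Bb soprano saxophone, so concert pitches are written a major second up.
E4 → F#4
F5 → G5
E5 → F#5
B4 → C#5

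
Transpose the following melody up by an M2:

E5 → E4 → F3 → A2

F#5 F#4 G3 B2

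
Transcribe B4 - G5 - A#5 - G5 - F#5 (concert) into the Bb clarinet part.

Written C4 sounds as Bb3 on the Bb clarinet, so concert pitches are written a major second up.
B4 becomes C#5
G5 becomes A5
A#5 becomes B#5
G5 becomes A5
F#5 becomes G#5

C#5 A5 B#5 A5 G#5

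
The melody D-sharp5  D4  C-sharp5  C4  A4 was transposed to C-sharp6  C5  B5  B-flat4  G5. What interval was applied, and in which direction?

Take the first pair: D#5 → C#6. D to C spans 7 letter names, so the interval is some kind of seventh.
D#5 to C#6 is 10 semitones, which makes it a minor seventh; the second version is higher, so the direction is up.
Checking another pair — A4 → G5 — gives the same interval.

up a minor seventh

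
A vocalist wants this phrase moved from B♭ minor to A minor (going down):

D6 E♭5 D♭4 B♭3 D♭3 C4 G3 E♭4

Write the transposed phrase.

C#6 D5 C4 A3 C3 B3 F#3 D4

B♭ minor to A minor down is a minor second, so every note moves down by that interval.
D6 → C#6
Eb5 → D5
Db4 → C4
Bb3 → A3
Db3 → C3
C4 → B3
G3 → F#3
Eb4 → D4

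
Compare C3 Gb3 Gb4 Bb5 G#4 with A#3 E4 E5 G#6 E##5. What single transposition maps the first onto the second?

From C3 to A#3 is 6 letter names — a sixth of some quality.
C3 to A#3 is 10 semitones, which makes it an augmented sixth; the second version is higher, so the direction is up.
Checking another pair — G#4 → E##5 — gives the same interval.

up an augmented sixth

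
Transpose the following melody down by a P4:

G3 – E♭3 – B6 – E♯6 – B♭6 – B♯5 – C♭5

G3 becomes D3
Eb3 becomes Bb2
B6 becomes F#6
E#6 becomes B#5
Bb6 becomes F6
B#5 becomes F##5
Cb5 becomes Gb4

D3 Bb2 F#6 B#5 F6 F##5 Gb4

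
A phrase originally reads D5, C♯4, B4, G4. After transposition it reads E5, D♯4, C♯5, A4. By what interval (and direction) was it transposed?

up a major second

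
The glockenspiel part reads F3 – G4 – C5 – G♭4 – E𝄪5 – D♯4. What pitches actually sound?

F5 G6 C7 Gb6 E##7 D#6

The glockenspiel sounds a perfect fifteenth above written, so transpose each written note up a perfect fifteenth.
F3 -> F5
G4 -> G6
C5 -> C7
Gb4 -> Gb6
E##5 -> E##7
D#4 -> D#6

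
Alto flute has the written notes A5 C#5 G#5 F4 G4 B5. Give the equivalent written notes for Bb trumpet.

First find concert pitch: the alto flute sounds a perfect fourth below written, so A5 C#5 G#5 F4 G4 B5 sounds E5 G#4 D#5 C4 D4 F#5.
Then write for Bb trumpet: it sounds a major second below written, so the part must be a major second above concert.
E5 → F#5
G#4 → A#4
D#5 → E#5
C4 → D4
D4 → E4
F#5 → G#5

F#5 A#4 E#5 D4 E4 G#5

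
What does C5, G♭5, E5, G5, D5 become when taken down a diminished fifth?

F#4 C5 A#4 C#5 G#4

C5: a fifth down reaches F, and 6 semitones makes it F#4.
Gb5: a fifth down reaches C, and 6 semitones makes it C5.
E5: a fifth down reaches A, and 6 semitones makes it A#4.
A diminished fifth down from G5 gives C#5.
A diminished fifth down from D5 gives G#4.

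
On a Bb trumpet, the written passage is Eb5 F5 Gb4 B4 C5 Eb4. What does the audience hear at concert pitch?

Written C4 on the Bb trumpet sounds as Bb3, a major second lower; apply that shift to every note.
Eb5 → Db5
F5 → Eb5
Gb4 → Fb4
B4 → A4
C5 → Bb4
Eb4 → Db4

Db5 Eb5 Fb4 A4 Bb4 Db4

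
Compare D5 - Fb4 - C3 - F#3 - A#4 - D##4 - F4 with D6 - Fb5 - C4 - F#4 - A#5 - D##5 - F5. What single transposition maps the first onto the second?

From D5 to D6 is 8 letter names — an octave of some quality.
D5 to D6 is 12 semitones, which makes it a perfect octave; the second version is higher, so the direction is up.
Checking another pair — F4 → F5 — gives the same interval.

up a perfect octave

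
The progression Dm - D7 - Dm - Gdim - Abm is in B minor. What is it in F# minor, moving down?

Am A7 Am Ddim Ebm

B minor down to F# minor is a perfect fourth; each chord root moves by that interval while the quality stays the same.
Dm: root D down a perfect fourth → A, giving Am.
D7: root D down a perfect fourth → A, giving A7.
Dm: root D down a perfect fourth → A, giving Am.
Gdim: root G down a perfect fourth → D, giving Ddim.
Abm: root Ab down a perfect fourth → Eb, giving Ebm.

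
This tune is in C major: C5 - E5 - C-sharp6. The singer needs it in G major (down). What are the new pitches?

G4 B4 G#5

C major to G major down is a perfect fourth, so every note moves down by that interval.
C5 gives G4
E5 gives B4
C#6 gives G#5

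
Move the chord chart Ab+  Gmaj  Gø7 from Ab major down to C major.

C+ Bmaj Bø7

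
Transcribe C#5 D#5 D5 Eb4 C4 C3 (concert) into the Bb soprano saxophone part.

The Bb soprano saxophone sounds a major second below written, so the written part must be a major second above concert — transpose each note up.
C#5 -> D#5
D#5 -> E#5
D5 -> E5
Eb4 -> F4
C4 -> D4
C3 -> D3

D#5 E#5 E5 F4 D4 D3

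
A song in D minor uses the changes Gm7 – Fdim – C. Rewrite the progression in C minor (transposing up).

D minor up to C minor is a minor seventh; each chord root moves by that interval while the quality stays the same.
Gm7: root G up a minor seventh → F, giving Fm7.
Fdim: root F up a minor seventh → Eb, giving Ebdim.
C: root C up a minor seventh → Bb, giving Bb.

Fm7 Ebdim Bb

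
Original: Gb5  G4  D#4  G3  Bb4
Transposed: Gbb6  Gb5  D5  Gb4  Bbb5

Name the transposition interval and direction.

Take the first pair: Gb5 → Gbb6. G to G spans 8 letter names, so the interval is some kind of octave.
Gb5 to Gbb6 is 11 semitones, which makes it a diminished octave; the second version is higher, so the direction is up.
Checking another pair — Bb4 → Bbb5 — gives the same interval.

up a diminished octave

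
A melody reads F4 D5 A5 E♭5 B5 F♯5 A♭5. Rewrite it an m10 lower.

A minor tenth down from F4 gives D3.
D5 down a minor tenth is B3.
A minor tenth down from A5 gives F#4.
Eb5: a tenth down reaches C, and 15 semitones makes it C4.
B5 down a minor tenth is G#4.
F#5 down a minor tenth is D#4.
A minor tenth down from Ab5 gives F4.

D3 B3 F#4 C4 G#4 D#4 F4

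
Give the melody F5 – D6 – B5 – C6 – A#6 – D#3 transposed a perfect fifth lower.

F5 becomes Bb4
D6 becomes G5
B5 becomes E5
C6 becomes F5
A#6 becomes D#6
D#3 becomes G#2

Bb4 G5 E5 F5 D#6 G#2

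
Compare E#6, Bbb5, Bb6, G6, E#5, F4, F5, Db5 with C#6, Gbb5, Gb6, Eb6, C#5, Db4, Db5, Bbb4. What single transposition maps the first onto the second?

From E#6 to C#6 is 3 letter names — a third of some quality.
C#6 to E#6 is 4 semitones, which makes it a major third; the second version is lower, so the direction is down.
Checking another pair — Db5 → Bbb4 — gives the same interval.

down a major third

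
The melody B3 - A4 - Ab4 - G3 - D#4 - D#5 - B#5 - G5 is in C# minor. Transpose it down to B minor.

A3 G4 Gb4 F3 C#4 C#5 A#5 F5

From C# down to B is a major second; apply that to each pitch.
B3 -> A3
A4 -> G4
Ab4 -> Gb4
G3 -> F3
D#4 -> C#4
D#5 -> C#5
B#5 -> A#5
G5 -> F5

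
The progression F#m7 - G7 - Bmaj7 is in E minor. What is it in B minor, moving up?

E minor up to B minor is a perfect fifth; each chord root moves by that interval while the quality stays the same.
F#m7: root F# up a perfect fifth → C#, giving C#m7.
G7: root G up a perfect fifth → D, giving D7.
Bmaj7: root B up a perfect fifth → F#, giving F#maj7.

C#m7 D7 F#maj7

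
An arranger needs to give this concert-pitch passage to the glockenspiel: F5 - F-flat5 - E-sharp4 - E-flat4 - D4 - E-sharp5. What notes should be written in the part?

Written C4 sounds as C6 on the glockenspiel, so concert pitches are written a perfect fifteenth down.
F5 becomes F3
Fb5 becomes Fb3
E#4 becomes E#2
Eb4 becomes Eb2
D4 becomes D2
E#5 becomes E#3

F3 Fb3 E#2 Eb2 D2 E#3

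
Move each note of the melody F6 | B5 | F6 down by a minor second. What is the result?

F6 gives E6
B5 gives A#5
F6 gives E6

E6 A#5 E6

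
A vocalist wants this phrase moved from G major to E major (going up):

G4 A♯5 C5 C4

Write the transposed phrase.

E5 F##6 A5 A4

G major to E major up is a major sixth, so every note moves up by that interval.
G4 gives E5
A#5 gives F##6
C5 gives A5
C4 gives A4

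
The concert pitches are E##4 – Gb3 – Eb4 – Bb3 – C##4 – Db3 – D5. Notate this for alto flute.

A##4 Cb4 Ab4 Eb4 F##4 Gb3 G5

Written C4 sounds as G3 on the alto flute, so concert pitches are written a perfect fourth up.
E##4 gives A##4
Gb3 gives Cb4
Eb4 gives Ab4
Bb3 gives Eb4
C##4 gives F##4
Db3 gives Gb3
D5 gives G5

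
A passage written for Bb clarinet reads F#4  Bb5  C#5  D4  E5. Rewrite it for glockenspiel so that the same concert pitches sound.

E2 Ab3 B2 C2 D3

First find concert pitch: the Bb clarinet sounds a major second below written, so F#4 Bb5 C#5 D4 E5 sounds E4 Ab5 B4 C4 D5.
Then write for glockenspiel: it sounds a perfect fifteenth above written, so the part must be a perfect fifteenth below concert.
E4 → E2
Ab5 → Ab3
B4 → B2
C4 → C2
D5 → D3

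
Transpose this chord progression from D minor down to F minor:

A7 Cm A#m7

C7 Ebm C#m7

D minor down to F minor is a major sixth; each chord root moves by that interval while the quality stays the same.
A7: root A down a major sixth → C, giving C7.
Cm: root C down a major sixth → Eb, giving Ebm.
A#m7: root A# down a major sixth → C#, giving C#m7.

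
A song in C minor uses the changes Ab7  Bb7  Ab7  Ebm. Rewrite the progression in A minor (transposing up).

F7 G7 F7 Cm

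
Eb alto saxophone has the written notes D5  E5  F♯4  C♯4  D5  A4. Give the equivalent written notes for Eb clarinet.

D4 E4 F#3 C#3 D4 A3

First find concert pitch: the Eb alto saxophone sounds a major sixth below written, so D5 E5 F♯4 C♯4 D5 A4 sounds F4 G4 A3 E3 F4 C4.
Then write for Eb clarinet: it sounds a minor third above written, so the part must be a minor third below concert.
F4 → D4
G4 → E4
A3 → F#3
E3 → C#3
F4 → D4
C4 → A3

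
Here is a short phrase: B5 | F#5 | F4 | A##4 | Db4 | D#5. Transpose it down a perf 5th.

E5 B4 Bb3 D##4 Gb3 G#4

B5 becomes E5
F#5 becomes B4
F4 becomes Bb3
A##4 becomes D##4
Db4 becomes Gb3
D#5 becomes G#4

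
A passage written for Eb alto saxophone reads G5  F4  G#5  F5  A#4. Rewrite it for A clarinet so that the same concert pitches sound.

Db5 Cb4 D5 Cb5 E4

First find concert pitch: the Eb alto saxophone sounds a major sixth below written, so G5 F4 G#5 F5 A#4 sounds Bb4 Ab3 B4 Ab4 C#4.
Then write for A clarinet: it sounds a minor third below written, so the part must be a minor third above concert.
Bb4 → Db5
Ab3 → Cb4
B4 → D5
Ab4 → Cb5
C#4 → E4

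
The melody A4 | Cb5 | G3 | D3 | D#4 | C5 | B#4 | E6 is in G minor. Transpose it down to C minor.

From G down to C is a perfect fifth; apply that to each pitch.
A4 gives D4
Cb5 gives Fb4
G3 gives C3
D3 gives G2
D#4 gives G#3
C5 gives F4
B#4 gives E#4
E6 gives A5

D4 Fb4 C3 G2 G#3 F4 E#4 A5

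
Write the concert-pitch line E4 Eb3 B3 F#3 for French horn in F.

B4 Bb3 F#4 C#4

Written C4 sounds as F3 on the French horn in F, so concert pitches are written a perfect fifth up.
E4 -> B4
Eb3 -> Bb3
B3 -> F#4
F#3 -> C#4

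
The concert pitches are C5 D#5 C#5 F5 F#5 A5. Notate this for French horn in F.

G5 A#5 G#5 C6 C#6 E6

Written C4 sounds as F3 on the French horn in F, so concert pitches are written a perfect fifth up.
C5 to G5
D#5 to A#5
C#5 to G#5
F5 to C6
F#5 to C#6
A5 to E6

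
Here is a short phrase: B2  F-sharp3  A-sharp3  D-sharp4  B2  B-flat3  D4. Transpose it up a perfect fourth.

E3 B3 D#4 G#4 E3 Eb4 G4

B2 -> E3
F#3 -> B3
A#3 -> D#4
D#4 -> G#4
B2 -> E3
Bb3 -> Eb4
D4 -> G4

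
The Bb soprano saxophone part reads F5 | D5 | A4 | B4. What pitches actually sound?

Eb5 C5 G4 A4

Written C4 on the Bb soprano saxophone sounds as Bb3, a major second lower; apply that shift to every note.
F5 gives Eb5
D5 gives C5
A4 gives G4
B4 gives A4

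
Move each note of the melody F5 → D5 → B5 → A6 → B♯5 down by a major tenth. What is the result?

A major tenth down from F5 gives Db4.
A major tenth down from D5 gives Bb3.
B5 down a major tenth is G4.
A6: a tenth down reaches F, and 16 semitones makes it F5.
B#5 down a major tenth is G#4.

Db4 Bb3 G4 F5 G#4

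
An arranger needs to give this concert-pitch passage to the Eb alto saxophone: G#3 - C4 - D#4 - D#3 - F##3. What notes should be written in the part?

E#4 A4 B#4 B#3 D##4

Written C4 sounds as Eb3 on the Eb alto saxophone, so concert pitches are written a major sixth up.
G#3 → E#4
C4 → A4
D#4 → B#4
D#3 → B#3
F##3 → D##4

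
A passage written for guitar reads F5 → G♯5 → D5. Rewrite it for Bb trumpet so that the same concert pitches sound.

G4 A#4 E4

First find concert pitch: the guitar sounds a perfect octave below written, so F5 G♯5 D5 sounds F4 G#4 D4.
Then write for Bb trumpet: it sounds a major second below written, so the part must be a major second above concert.
F4 → G4
G#4 → A#4
D4 → E4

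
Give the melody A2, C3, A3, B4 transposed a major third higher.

A2: a third up reaches C, and 4 semitones makes it C#3.
A major third up from C3 gives E3.
A3: a third up reaches C, and 4 semitones makes it C#4.
A major third up from B4 gives D#5.

C#3 E3 C#4 D#5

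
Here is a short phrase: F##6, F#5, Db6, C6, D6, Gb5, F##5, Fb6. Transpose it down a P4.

C##6 C#5 Ab5 G5 A5 Db5 C##5 Cb6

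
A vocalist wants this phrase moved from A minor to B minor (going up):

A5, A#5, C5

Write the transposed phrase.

From A up to B is a major second; apply that to each pitch.
A5 becomes B5
A#5 becomes B#5
C5 becomes D5

B5 B#5 D5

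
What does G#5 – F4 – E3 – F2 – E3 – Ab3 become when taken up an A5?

D##6 C#5 B#3 C#3 B#3 E4

G#5 up an augmented fifth is D##6.
F4 up an augmented fifth is C#5.
E3 up an augmented fifth is B#3.
F2: a fifth up reaches C, and 8 semitones makes it C#3.
E3: a fifth up reaches B, and 8 semitones makes it B#3.
Ab3: a fifth up reaches E, and 8 semitones makes it E4.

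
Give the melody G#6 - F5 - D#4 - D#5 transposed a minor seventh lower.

A#5 G4 E#3 E#4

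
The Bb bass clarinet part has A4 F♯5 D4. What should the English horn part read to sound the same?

D4 B4 G3

First find concert pitch: the Bb bass clarinet sounds a major ninth below written, so A4 F♯5 D4 sounds G3 E4 C3.
Then write for English horn: it sounds a perfect fifth below written, so the part must be a perfect fifth above concert.
G3 → D4
E4 → B4
C3 → G3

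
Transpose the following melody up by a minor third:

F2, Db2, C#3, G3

Ab2 Fb2 E3 Bb3

A minor third up from F2 gives Ab2.
Db2 up a minor third is Fb2.
C#3: a third up reaches E, and 3 semitones makes it E3.
G3 up a minor third is Bb3.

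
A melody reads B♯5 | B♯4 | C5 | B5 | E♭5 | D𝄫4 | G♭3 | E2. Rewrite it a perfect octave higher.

B#6 B#5 C6 B6 Eb6 Dbb5 Gb4 E3

B#5 becomes B#6
B#4 becomes B#5
C5 becomes C6
B5 becomes B6
Eb5 becomes Eb6
Dbb4 becomes Dbb5
Gb3 becomes Gb4
E2 becomes E3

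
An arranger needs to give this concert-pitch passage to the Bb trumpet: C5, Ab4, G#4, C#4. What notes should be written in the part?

D5 Bb4 A#4 D#4

The Bb trumpet sounds a major second below written, so the written part must be a major second above concert — transpose each note up.
C5 -> D5
Ab4 -> Bb4
G#4 -> A#4
C#4 -> D#4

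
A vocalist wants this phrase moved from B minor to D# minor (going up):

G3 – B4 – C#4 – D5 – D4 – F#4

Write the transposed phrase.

B minor to D# minor up is a major third, so every note moves up by that interval.
G3 becomes B3
B4 becomes D#5
C#4 becomes E#4
D5 becomes F#5
D4 becomes F#4
F#4 becomes A#4

B3 D#5 E#4 F#5 F#4 A#4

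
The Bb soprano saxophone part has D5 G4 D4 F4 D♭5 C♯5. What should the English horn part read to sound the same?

G5 C5 G4 Bb4 Gb5 F#5

First find concert pitch: the Bb soprano saxophone sounds a major second below written, so D5 G4 D4 F4 D♭5 C♯5 sounds C5 F4 C4 Eb4 Cb5 B4.
Then write for English horn: it sounds a perfect fifth below written, so the part must be a perfect fifth above concert.
C5 → G5
F4 → C5
C4 → G4
Eb4 → Bb4
Cb5 → Gb5
B4 → F#5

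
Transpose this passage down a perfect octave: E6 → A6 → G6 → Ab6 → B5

E6 to E5
A6 to A5
G6 to G5
Ab6 to Ab5
B5 to B4

E5 A5 G5 Ab5 B4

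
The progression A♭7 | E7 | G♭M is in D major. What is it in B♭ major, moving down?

Fb7 C7 EbbM

D major down to B♭ major is a major third; each chord root moves by that interval while the quality stays the same.
A♭7: root A♭ down a major third → Fb, giving Fb7.
E7: root E down a major third → C, giving C7.
G♭M: root G♭ down a major third → Ebb, giving EbbM.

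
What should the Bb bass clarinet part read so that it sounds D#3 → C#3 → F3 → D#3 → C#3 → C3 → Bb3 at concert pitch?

E#4 D#4 G4 E#4 D#4 D4 C5

Written C4 sounds as Bb2 on the Bb bass clarinet, so concert pitches are written a major ninth up.
D#3 to E#4
C#3 to D#4
F3 to G4
D#3 to E#4
C#3 to D#4
C3 to D4
Bb3 to C5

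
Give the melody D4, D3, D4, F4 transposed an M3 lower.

Bb3 Bb2 Bb3 Db4

D4 to Bb3
D3 to Bb2
D4 to Bb3
F4 to Db4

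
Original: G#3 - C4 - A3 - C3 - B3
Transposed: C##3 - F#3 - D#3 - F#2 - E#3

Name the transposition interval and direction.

down a diminished fifth

Take the first pair: G#3 → C##3. G to C spans 5 letter names, so the interval is some kind of fifth.
C##3 to G#3 is 6 semitones, which makes it a diminished fifth; the second version is lower, so the direction is down.
Checking another pair — B3 → E#3 — gives the same interval.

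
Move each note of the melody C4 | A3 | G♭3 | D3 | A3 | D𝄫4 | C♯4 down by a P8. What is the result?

C3 A2 Gb2 D2 A2 Dbb3 C#3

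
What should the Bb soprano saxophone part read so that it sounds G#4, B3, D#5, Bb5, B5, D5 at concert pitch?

A#4 C#4 E#5 C6 C#6 E5

The Bb soprano saxophone sounds a major second below written, so the written part must be a major second above concert — transpose each note up.
G#4 to A#4
B3 to C#4
D#5 to E#5
Bb5 to C6
B5 to C#6
D5 to E5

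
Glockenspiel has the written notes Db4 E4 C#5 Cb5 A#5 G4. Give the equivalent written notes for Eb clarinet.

Bb5 C#6 A#6 Ab6 F##7 E6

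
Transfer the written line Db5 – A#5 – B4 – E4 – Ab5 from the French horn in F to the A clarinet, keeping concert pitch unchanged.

First find concert pitch: the French horn in F sounds a perfect fifth below written, so Db5 A#5 B4 E4 Ab5 sounds Gb4 D#5 E4 A3 Db5.
Then write for A clarinet: it sounds a minor third below written, so the part must be a minor third above concert.
Gb4 → Bbb4
D#5 → F#5
E4 → G4
A3 → C4
Db5 → Fb5

Bbb4 F#5 G4 C4 Fb5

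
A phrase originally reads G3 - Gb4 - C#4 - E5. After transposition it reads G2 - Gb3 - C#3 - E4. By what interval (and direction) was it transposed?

Take the first pair: G3 → G2. G to G spans 8 letter names, so the interval is some kind of octave.
G2 to G3 is 12 semitones, which makes it a perfect octave; the second version is lower, so the direction is down.
Checking another pair — E5 → E4 — gives the same interval.

down a perfect octave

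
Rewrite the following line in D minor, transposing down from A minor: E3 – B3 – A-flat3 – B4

A2 E3 Db3 E4

From A down to D is a perfect fifth; apply that to each pitch.
E3 -> A2
B3 -> E3
Ab3 -> Db3
B4 -> E4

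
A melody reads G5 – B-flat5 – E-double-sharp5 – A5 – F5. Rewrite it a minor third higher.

Bb5 Db6 G##5 C6 Ab5

G5: a third up reaches B, and 3 semitones makes it Bb5.
A minor third up from Bb5 gives Db6.
E##5: a third up reaches G, and 3 semitones makes it G##5.
A5: a third up reaches C, and 3 semitones makes it C6.
F5 up a minor third is Ab5.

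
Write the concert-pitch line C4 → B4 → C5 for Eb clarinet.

A3 G#4 A4

Written C4 sounds as Eb4 on the Eb clarinet, so concert pitches are written a minor third down.
C4 becomes A3
B4 becomes G#4
C5 becomes A4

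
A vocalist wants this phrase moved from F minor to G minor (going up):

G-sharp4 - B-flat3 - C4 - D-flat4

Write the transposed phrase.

A#4 C4 D4 Eb4

From F up to G is a major second; apply that to each pitch.
G#4 → A#4
Bb3 → C4
C4 → D4
Db4 → Eb4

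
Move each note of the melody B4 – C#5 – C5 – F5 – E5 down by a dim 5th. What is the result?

E#4 F##4 F#4 B4 A#4

B4 becomes E#4
C#5 becomes F##4
C5 becomes F#4
F5 becomes B4
E5 becomes A#4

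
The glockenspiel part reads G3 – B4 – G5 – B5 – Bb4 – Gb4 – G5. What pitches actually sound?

G5 B6 G7 B7 Bb6 Gb6 G7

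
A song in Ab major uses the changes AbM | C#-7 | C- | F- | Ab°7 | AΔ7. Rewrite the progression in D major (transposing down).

DM F##-7 F#- B- D°7 D#Δ7

Ab major down to D major is a diminished fifth; each chord root moves by that interval while the quality stays the same.
AbM: root Ab down a diminished fifth → D, giving DM.
C#-7: root C# down a diminished fifth → F##, giving F##-7.
C-: root C down a diminished fifth → F#, giving F#-.
F-: root F down a diminished fifth → B, giving B-.
Ab°7: root Ab down a diminished fifth → D, giving D°7.
AΔ7: root A down a diminished fifth → D#, giving D#Δ7.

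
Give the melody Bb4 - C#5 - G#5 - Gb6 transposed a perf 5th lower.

Bb4: a fifth down reaches E, and 7 semitones makes it Eb4.
A perfect fifth down from C#5 gives F#4.
G#5 down a perfect fifth is C#5.
A perfect fifth down from Gb6 gives Cb6.

Eb4 F#4 C#5 Cb6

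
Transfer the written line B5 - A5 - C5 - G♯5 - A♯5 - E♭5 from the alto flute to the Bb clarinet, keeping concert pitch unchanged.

G#5 F#5 A4 E#5 F##5 C5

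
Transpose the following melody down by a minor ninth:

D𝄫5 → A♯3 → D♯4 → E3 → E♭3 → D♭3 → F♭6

Cb4 G##2 C##3 D#2 D2 C2 Eb5

Dbb5 -> Cb4
A#3 -> G##2
D#4 -> C##3
E3 -> D#2
Eb3 -> D2
Db3 -> C2
Fb6 -> Eb5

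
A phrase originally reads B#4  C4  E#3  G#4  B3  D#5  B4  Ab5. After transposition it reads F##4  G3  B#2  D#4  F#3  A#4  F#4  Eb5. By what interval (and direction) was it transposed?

down a perfect fourth

Take the first pair: B#4 → F##4. B to F spans 4 letter names, so the interval is some kind of fourth.
F##4 to B#4 is 5 semitones, which makes it a perfect fourth; the second version is lower, so the direction is down.
Checking another pair — Ab5 → Eb5 — gives the same interval.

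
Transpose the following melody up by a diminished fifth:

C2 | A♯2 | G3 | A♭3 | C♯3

Gb2 E3 Db4 Ebb4 G3

C2 up a diminished fifth is Gb2.
A diminished fifth up from A#2 gives E3.
A diminished fifth up from G3 gives Db4.
Ab3: a fifth up reaches E, and 6 semitones makes it Ebb4.
C#3 up a diminished fifth is G3.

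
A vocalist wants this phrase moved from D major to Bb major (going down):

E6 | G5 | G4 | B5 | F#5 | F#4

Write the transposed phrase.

C6 Eb5 Eb4 G5 D5 D4

D major to Bb major down is a major third, so every note moves down by that interval.
E6 gives C6
G5 gives Eb5
G4 gives Eb4
B5 gives G5
F#5 gives D5
F#4 gives D4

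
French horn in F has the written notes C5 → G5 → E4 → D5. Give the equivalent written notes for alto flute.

First find concert pitch: the French horn in F sounds a perfect fifth below written, so C5 G5 E4 D5 sounds F4 C5 A3 G4.
Then write for alto flute: it sounds a perfect fourth below written, so the part must be a perfect fourth above concert.
F4 → Bb4
C5 → F5
A3 → D4
G4 → C5

Bb4 F5 D4 C5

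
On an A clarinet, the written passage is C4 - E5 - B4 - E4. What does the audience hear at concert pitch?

A3 C#5 G#4 C#4

Written C4 on the A clarinet sounds as A3, a minor third lower; apply that shift to every note.
C4 to A3
E5 to C#5
B4 to G#4
E4 to C#4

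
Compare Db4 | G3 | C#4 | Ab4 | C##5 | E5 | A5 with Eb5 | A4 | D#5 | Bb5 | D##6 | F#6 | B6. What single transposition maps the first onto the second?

up a major ninth

Take the first pair: Db4 → Eb5. D to E spans 9 letter names, so the interval is some kind of ninth.
Db4 to Eb5 is 14 semitones, which makes it a major ninth; the second version is higher, so the direction is up.
Checking another pair — A5 → B6 — gives the same interval.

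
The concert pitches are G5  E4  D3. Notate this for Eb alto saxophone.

E6 C#5 B3

Written C4 sounds as Eb3 on the Eb alto saxophone, so concert pitches are written a major sixth up.
G5 becomes E6
E4 becomes C#5
D3 becomes B3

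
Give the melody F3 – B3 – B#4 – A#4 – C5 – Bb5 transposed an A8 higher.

F#4 B#4 B##5 A##5 C#6 B6

F3 gives F#4
B3 gives B#4
B#4 gives B##5
A#4 gives A##5
C5 gives C#6
Bb5 gives B6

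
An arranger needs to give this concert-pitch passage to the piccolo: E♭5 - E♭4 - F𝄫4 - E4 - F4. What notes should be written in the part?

Eb4 Eb3 Fbb3 E3 F3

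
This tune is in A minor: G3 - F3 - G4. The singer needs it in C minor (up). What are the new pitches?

A minor to C minor up is a minor third, so every note moves up by that interval.
G3 gives Bb3
F3 gives Ab3
G4 gives Bb4

Bb3 Ab3 Bb4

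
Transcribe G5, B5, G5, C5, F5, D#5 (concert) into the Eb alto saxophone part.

The Eb alto saxophone sounds a major sixth below written, so the written part must be a major sixth above concert — transpose each note up.
G5 → E6
B5 → G#6
G5 → E6
C5 → A5
F5 → D6
D#5 → B#5

E6 G#6 E6 A5 D6 B#5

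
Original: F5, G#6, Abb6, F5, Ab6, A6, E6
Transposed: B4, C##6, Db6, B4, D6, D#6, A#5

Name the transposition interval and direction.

From F5 to B4 is 5 letter names — a fifth of some quality.
B4 to F5 is 6 semitones, which makes it a diminished fifth; the second version is lower, so the direction is down.
Checking another pair — E6 → A#5 — gives the same interval.

down a diminished fifth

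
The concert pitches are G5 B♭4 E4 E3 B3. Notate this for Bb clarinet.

A5 C5 F#4 F#3 C#4

Written C4 sounds as Bb3 on the Bb clarinet, so concert pitches are written a major second up.
G5 to A5
Bb4 to C5
E4 to F#4
E3 to F#3
B3 to C#4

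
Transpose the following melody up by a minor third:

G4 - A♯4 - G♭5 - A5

Bb4 C#5 Bbb5 C6

A minor third up from G4 gives Bb4.
A#4 up a minor third is C#5.
Gb5 up a minor third is Bbb5.
A5 up a minor third is C6.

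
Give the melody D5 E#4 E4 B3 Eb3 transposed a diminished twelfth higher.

Ab6 B5 Bb5 F5 Bbb4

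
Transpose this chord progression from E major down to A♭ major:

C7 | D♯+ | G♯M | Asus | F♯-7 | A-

Fb7 G+ CM Dbsus Bb-7 Db-

E major down to A♭ major is an augmented fifth; each chord root moves by that interval while the quality stays the same.
C7: root C down an augmented fifth → Fb, giving Fb7.
D♯+: root D♯ down an augmented fifth → G, giving G+.
G♯M: root G♯ down an augmented fifth → C, giving CM.
Asus: root A down an augmented fifth → Db, giving Dbsus.
F♯-7: root F♯ down an augmented fifth → Bb, giving Bb-7.
A-: root A down an augmented fifth → Db, giving Db-.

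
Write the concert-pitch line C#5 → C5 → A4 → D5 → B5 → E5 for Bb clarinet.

D#5 D5 B4 E5 C#6 F#5

Written C4 sounds as Bb3 on the Bb clarinet, so concert pitches are written a major second up.
C#5 to D#5
C5 to D5
A4 to B4
D5 to E5
B5 to C#6
E5 to F#5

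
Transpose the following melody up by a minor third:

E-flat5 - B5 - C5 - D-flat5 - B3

Eb5 up a minor third is Gb5.
B5 up a minor third is D6.
C5 up a minor third is Eb5.
Db5 up a minor third is Fb5.
B3: a third up reaches D, and 3 semitones makes it D4.

Gb5 D6 Eb5 Fb5 D4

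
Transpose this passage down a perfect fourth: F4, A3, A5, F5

F4: a fourth down reaches C, and 5 semitones makes it C4.
A perfect fourth down from A3 gives E3.
A5: a fourth down reaches E, and 5 semitones makes it E5.
F5: a fourth down reaches C, and 5 semitones makes it C5.

C4 E3 E5 C5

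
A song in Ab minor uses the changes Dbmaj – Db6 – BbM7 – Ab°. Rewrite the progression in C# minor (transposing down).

F#maj F#6 D#M7 C#°

Ab minor down to C# minor is a diminished sixth; each chord root moves by that interval while the quality stays the same.
Dbmaj: root Db down a diminished sixth → F#, giving F#maj.
Db6: root Db down a diminished sixth → F#, giving F#6.
BbM7: root Bb down a diminished sixth → D#, giving D#M7.
Ab°: root Ab down a diminished sixth → C#, giving C#°.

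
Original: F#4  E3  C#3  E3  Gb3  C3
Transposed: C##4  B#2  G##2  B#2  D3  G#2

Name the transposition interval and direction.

down a diminished fourth

Take the first pair: F#4 → C##4. F to C spans 4 letter names, so the interval is some kind of fourth.
C##4 to F#4 is 4 semitones, which makes it a diminished fourth; the second version is lower, so the direction is down.
Checking another pair — C3 → G#2 — gives the same interval.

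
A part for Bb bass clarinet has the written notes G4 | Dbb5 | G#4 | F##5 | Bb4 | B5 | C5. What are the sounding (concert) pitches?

F3 Cbb4 F#3 E#4 Ab3 A4 Bb3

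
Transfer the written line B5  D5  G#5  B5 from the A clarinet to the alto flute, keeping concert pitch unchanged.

First find concert pitch: the A clarinet sounds a minor third below written, so B5 D5 G#5 B5 sounds G#5 B4 E#5 G#5.
Then write for alto flute: it sounds a perfect fourth below written, so the part must be a perfect fourth above concert.
G#5 → C#6
B4 → E5
E#5 → A#5
G#5 → C#6

C#6 E5 A#5 C#6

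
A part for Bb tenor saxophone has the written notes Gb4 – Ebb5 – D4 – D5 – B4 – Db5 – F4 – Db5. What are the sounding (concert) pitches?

Fb3 Dbb4 C3 C4 A3 Cb4 Eb3 Cb4

Written C4 on the Bb tenor saxophone sounds as Bb2, a major ninth lower; apply that shift to every note.
Gb4 → Fb3
Ebb5 → Dbb4
D4 → C3
D5 → C4
B4 → A3
Db5 → Cb4
F4 → Eb3
Db5 → Cb4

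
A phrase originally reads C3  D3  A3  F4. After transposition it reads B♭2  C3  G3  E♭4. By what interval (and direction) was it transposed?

Take the first pair: C3 → Bb2. C to B spans 2 letter names, so the interval is some kind of second.
Bb2 to C3 is 2 semitones, which makes it a major second; the second version is lower, so the direction is down.
Checking another pair — F4 → Eb4 — gives the same interval.

down a major second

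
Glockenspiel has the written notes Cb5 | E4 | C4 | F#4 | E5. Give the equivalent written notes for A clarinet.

Ebb7 G6 Eb6 A6 G7

First find concert pitch: the glockenspiel sounds a perfect fifteenth above written, so Cb5 E4 C4 F#4 E5 sounds Cb7 E6 C6 F#6 E7.
Then write for A clarinet: it sounds a minor third below written, so the part must be a minor third above concert.
Cb7 → Ebb7
E6 → G6
C6 → Eb6
F#6 → A6
E7 → G7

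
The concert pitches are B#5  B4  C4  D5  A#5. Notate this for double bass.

Written C4 sounds as C3 on the double bass, so concert pitches are written a perfect octave up.
B#5 gives B#6
B4 gives B5
C4 gives C5
D5 gives D6
A#5 gives A#6

B#6 B5 C5 D6 A#6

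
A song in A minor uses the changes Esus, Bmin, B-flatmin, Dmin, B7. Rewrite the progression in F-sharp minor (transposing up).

A minor up to F-sharp minor is a major sixth; each chord root moves by that interval while the quality stays the same.
Esus: root E up a major sixth → C#, giving C#sus.
Bmin: root B up a major sixth → G#, giving G#min.
B-flatmin: root B-flat up a major sixth → G, giving Gmin.
Dmin: root D up a major sixth → B, giving Bmin.
B7: root B up a major sixth → G#, giving G#7.

C#sus G#min Gmin Bmin G#7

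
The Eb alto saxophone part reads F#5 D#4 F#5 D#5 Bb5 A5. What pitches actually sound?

The Eb alto saxophone sounds a major sixth below written, so transpose each written note down a major sixth.
F#5 to A4
D#4 to F#3
F#5 to A4
D#5 to F#4
Bb5 to Db5
A5 to C5

A4 F#3 A4 F#4 Db5 C5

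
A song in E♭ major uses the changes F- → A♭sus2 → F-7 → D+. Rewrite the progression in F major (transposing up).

E♭ major up to F major is a major second; each chord root moves by that interval while the quality stays the same.
F-: root F up a major second → G, giving G-.
A♭sus2: root A♭ up a major second → Bb, giving Bbsus2.
F-7: root F up a major second → G, giving G-7.
D+: root D up a major second → E, giving E+.

G- Bbsus2 G-7 E+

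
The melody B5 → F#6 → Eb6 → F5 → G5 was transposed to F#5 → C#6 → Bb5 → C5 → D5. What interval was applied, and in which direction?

down a perfect fourth

From B5 to F#5 is 4 letter names — a fourth of some quality.
F#5 to B5 is 5 semitones, which makes it a perfect fourth; the second version is lower, so the direction is down.
Checking another pair — G5 → D5 — gives the same interval.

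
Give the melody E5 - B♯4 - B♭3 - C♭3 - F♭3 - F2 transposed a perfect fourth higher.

A5 E#5 Eb4 Fb3 Bbb3 Bb2

A perfect fourth up from E5 gives A5.
B#4: a fourth up reaches E, and 5 semitones makes it E#5.
Bb3: a fourth up reaches E, and 5 semitones makes it Eb4.
Cb3: a fourth up reaches F, and 5 semitones makes it Fb3.
Fb3 up a perfect fourth is Bbb3.
A perfect fourth up from F2 gives Bb2.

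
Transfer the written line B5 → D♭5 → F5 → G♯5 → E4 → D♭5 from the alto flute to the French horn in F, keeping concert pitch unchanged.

First find concert pitch: the alto flute sounds a perfect fourth below written, so B5 D♭5 F5 G♯5 E4 D♭5 sounds F#5 Ab4 C5 D#5 B3 Ab4.
Then write for French horn in F: it sounds a perfect fifth below written, so the part must be a perfect fifth above concert.
F#5 → C#6
Ab4 → Eb5
C5 → G5
D#5 → A#5
B3 → F#4
Ab4 → Eb5

C#6 Eb5 G5 A#5 F#4 Eb5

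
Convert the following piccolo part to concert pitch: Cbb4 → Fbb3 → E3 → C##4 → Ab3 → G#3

Cbb5 Fbb4 E4 C##5 Ab4 G#4

Written C4 on the piccolo sounds as C5, a perfect octave higher; apply that shift to every note.
Cbb4 to Cbb5
Fbb3 to Fbb4
E3 to E4
C##4 to C##5
Ab3 to Ab4
G#3 to G#4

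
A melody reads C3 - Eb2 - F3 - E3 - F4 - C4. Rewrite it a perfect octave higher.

C3 → C4
Eb2 → Eb3
F3 → F4
E3 → E4
F4 → F5
C4 → C5

C4 Eb3 F4 E4 F5 C5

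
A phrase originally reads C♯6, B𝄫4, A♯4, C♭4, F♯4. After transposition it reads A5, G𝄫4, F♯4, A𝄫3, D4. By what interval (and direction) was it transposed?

down a major third

From C#6 to A5 is 3 letter names — a third of some quality.
A5 to C#6 is 4 semitones, which makes it a major third; the second version is lower, so the direction is down.
Checking another pair — F#4 → D4 — gives the same interval.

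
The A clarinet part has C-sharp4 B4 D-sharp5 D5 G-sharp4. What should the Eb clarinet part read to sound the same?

F##3 E#4 G##4 G#4 C##4

First find concert pitch: the A clarinet sounds a minor third below written, so C-sharp4 B4 D-sharp5 D5 G-sharp4 sounds A#3 G#4 B#4 B4 E#4.
Then write for Eb clarinet: it sounds a minor third above written, so the part must be a minor third below concert.
A#3 → F##3
G#4 → E#4
B#4 → G##4
B4 → G#4
E#4 → C##4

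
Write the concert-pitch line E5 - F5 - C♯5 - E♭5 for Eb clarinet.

The Eb clarinet sounds a minor third above written, so the written part must be a minor third below concert — transpose each note down.
E5 gives C#5
F5 gives D5
C#5 gives A#4
Eb5 gives C5

C#5 D5 A#4 C5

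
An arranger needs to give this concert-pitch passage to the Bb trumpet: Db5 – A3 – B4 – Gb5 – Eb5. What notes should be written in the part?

Written C4 sounds as Bb3 on the Bb trumpet, so concert pitches are written a major second up.
Db5 -> Eb5
A3 -> B3
B4 -> C#5
Gb5 -> Ab5
Eb5 -> F5

Eb5 B3 C#5 Ab5 F5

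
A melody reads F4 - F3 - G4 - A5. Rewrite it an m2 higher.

Gb4 Gb3 Ab4 Bb5

F4 becomes Gb4
F3 becomes Gb3
G4 becomes Ab4
A5 becomes Bb5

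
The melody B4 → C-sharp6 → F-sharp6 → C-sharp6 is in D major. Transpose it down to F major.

D4 E5 A5 E5

D major to F major down is a major sixth, so every note moves down by that interval.
B4 to D4
C#6 to E5
F#6 to A5
C#6 to E5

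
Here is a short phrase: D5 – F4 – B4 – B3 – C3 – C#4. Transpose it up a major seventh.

C#6 E5 A#5 A#4 B3 B#4

D5 up a major seventh is C#6.
F4 up a major seventh is E5.
B4: a seventh up reaches A, and 11 semitones makes it A#5.
B3: a seventh up reaches A, and 11 semitones makes it A#4.
C3: a seventh up reaches B, and 11 semitones makes it B3.
C#4: a seventh up reaches B, and 11 semitones makes it B#4.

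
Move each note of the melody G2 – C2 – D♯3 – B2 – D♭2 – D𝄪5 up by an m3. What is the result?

Bb2 Eb2 F#3 D3 Fb2 F##5

G2 → Bb2
C2 → Eb2
D#3 → F#3
B2 → D3
Db2 → Fb2
D##5 → F##5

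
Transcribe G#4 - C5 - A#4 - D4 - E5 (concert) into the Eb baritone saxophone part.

Written C4 sounds as Eb2 on the Eb baritone saxophone, so concert pitches are written a major thirteenth up.
G#4 → E#6
C5 → A6
A#4 → F##6
D4 → B5
E5 → C#7

E#6 A6 F##6 B5 C#7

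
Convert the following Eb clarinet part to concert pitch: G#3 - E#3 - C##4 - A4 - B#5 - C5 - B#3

B3 G#3 E#4 C5 D#6 Eb5 D#4

The Eb clarinet sounds a minor third above written, so transpose each written note up a minor third.
G#3 → B3
E#3 → G#3
C##4 → E#4
A4 → C5
B#5 → D#6
C5 → Eb5
B#3 → D#4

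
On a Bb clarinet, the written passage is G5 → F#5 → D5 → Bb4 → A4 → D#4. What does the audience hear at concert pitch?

The Bb clarinet sounds a major second below written, so transpose each written note down a major second.
G5 -> F5
F#5 -> E5
D5 -> C5
Bb4 -> Ab4
A4 -> G4
D#4 -> C#4

F5 E5 C5 Ab4 G4 C#4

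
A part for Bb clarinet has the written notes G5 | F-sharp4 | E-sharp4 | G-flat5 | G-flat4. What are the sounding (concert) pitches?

Written C4 on the Bb clarinet sounds as Bb3, a major second lower; apply that shift to every note.
G5 gives F5
F#4 gives E4
E#4 gives D#4
Gb5 gives Fb5
Gb4 gives Fb4

F5 E4 D#4 Fb5 Fb4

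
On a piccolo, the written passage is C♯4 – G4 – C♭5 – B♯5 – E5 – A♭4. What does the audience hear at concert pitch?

The piccolo sounds a perfect octave above written, so transpose each written note up a perfect octave.
C#4 to C#5
G4 to G5
Cb5 to Cb6
B#5 to B#6
E5 to E6
Ab4 to Ab5

C#5 G5 Cb6 B#6 E6 Ab5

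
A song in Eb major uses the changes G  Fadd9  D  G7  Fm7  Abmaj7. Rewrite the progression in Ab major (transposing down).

Eb major down to Ab major is a perfect fifth; each chord root moves by that interval while the quality stays the same.
G: root G down a perfect fifth → C, giving C.
Fadd9: root F down a perfect fifth → Bb, giving Bbadd9.
D: root D down a perfect fifth → G, giving G.
G7: root G down a perfect fifth → C, giving C7.
Fm7: root F down a perfect fifth → Bb, giving Bbm7.
Abmaj7: root Ab down a perfect fifth → Db, giving Dbmaj7.

C Bbadd9 G C7 Bbm7 Dbmaj7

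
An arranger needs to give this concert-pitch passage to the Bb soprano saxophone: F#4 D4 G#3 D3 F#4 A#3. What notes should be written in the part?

The Bb soprano saxophone sounds a major second below written, so the written part must be a major second above concert — transpose each note up.
F#4 to G#4
D4 to E4
G#3 to A#3
D3 to E3
F#4 to G#4
A#3 to B#3

G#4 E4 A#3 E3 G#4 B#3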